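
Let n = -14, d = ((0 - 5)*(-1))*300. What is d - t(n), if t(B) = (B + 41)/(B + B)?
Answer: 42027/28 ≈ 1501.0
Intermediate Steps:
d = 1500 (d = -5*(-1)*300 = 5*300 = 1500)
t(B) = (41 + B)/(2*B) (t(B) = (41 + B)/((2*B)) = (41 + B)*(1/(2*B)) = (41 + B)/(2*B))
d - t(n) = 1500 - (41 - 14)/(2*(-14)) = 1500 - (-1)*27/(2*14) = 1500 - 1*(-27/28) = 1500 + 27/28 = 42027/28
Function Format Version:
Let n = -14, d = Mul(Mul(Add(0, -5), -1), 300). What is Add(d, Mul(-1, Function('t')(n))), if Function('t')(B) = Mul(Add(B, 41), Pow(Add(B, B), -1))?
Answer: Rational(42027, 28) ≈ 1501.0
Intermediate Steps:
d = 1500 (d = Mul(Mul(-5, -1), 300) = Mul(5, 300) = 1500)
Function('t')(B) = Mul(Rational(1, 2), Pow(B, -1), Add(41, B)) (Function('t')(B) = Mul(Add(41, B), Pow(Mul(2, B), -1)) = Mul(Add(41, B), Mul(Rational(1, 2), Pow(B, -1))) = Mul(Rational(1, 2), Pow(B, -1), Add(41, B)))
Add(d, Mul(-1, Function('t')(n))) = Add(1500, Mul(-1, Mul(Rational(1, 2), Pow(-14, -1), Add(41, -14)))) = Add(1500, Mul(-1, Mul(Rational(1, 2), Rational(-1, 14), 27))) = Add(1500, Mul(-1, Rational(-27, 28))) = Add(1500, Rational(27, 28)) = Rational(42027, 28)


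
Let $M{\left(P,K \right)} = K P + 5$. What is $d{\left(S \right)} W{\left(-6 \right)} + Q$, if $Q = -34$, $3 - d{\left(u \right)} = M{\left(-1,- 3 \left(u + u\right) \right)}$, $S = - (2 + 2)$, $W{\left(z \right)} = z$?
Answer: $-166$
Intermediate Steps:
$S = -4$ ($S = \left(-1\right) 4 = -4$)
$M{\left(P,K \right)} = 5 + K P$
$d{\left(u \right)} = -2 - 6 u$ ($d{\left(u \right)} = 3 - \left(5 + - 3 \left(u + u\right) \left(-1\right)\right) = 3 - \left(5 + - 3 \cdot 2 u \left(-1\right)\right) = 3 - \left(5 + - 6 u \left(-1\right)\right) = 3 - \left(5 + 6 u\right) = -2 - 6 u$)
$d{\left(S \right)} W{\left(-6 \right)} + Q = \left(-2 - -24\right) \left(-6\right) - 34 = \left(-2 + 24\right) \left(-6\right) - 34 = 22 \left(-6\right) - 34 = -132 - 34 = -166$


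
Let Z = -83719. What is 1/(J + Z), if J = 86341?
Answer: 1/2622 ≈ 0.00038139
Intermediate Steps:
1/(J + Z) = 1/(86341 - 83719) = 1/2622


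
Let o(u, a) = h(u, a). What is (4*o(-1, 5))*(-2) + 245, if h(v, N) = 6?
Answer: 197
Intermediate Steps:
o(u, a) = 6
(4*o(-1, 5))*(-2) + 245 = (4*6)*(-2) + 245 = 24*(-2) + 245 = -48 + 245 = 197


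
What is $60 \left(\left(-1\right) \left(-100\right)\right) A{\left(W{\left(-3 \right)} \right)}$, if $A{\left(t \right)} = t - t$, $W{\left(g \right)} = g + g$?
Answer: $0$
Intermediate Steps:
$W{\left(g \right)} = 2 g$
$A{\left(t \right)} = 0$
$60 \left(\left(-1\right) \left(-100\right)\right) A{\left(W{\left(-3 \right)} \right)} = 60 \left(\left(-1\right) \left(-100\right)\right) 0 = 60 \cdot 100 \cdot 0 = 6000 \cdot 0 = 0$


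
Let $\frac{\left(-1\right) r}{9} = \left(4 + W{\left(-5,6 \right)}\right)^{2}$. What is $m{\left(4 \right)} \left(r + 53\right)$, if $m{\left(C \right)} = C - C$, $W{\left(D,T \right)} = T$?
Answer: $0$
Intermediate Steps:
$m{\left(C \right)} = 0$
$r = -900$ ($r = - 9 \left(4 + 6\right)^{2} = - 9 \cdot 10^{2} = \left(-9\right) 100 = -900$)
$m{\left(4 \right)} \left(r + 53\right) = 0 \left(-900 + 53\right) = 0 \left(-847\right) = 0$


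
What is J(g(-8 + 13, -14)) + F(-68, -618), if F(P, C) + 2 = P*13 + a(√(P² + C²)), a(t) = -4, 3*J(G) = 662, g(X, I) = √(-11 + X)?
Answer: -2008/3 ≈ -669.33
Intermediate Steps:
J(G) = 662/3 (J(G) = (⅓)*662 = 662/3)
F(P, C) = -6 + 13*P (F(P, C) = -2 + (P*13 - 4) = -2 + (13*P - 4) = -2 + (-4 + 13*P) = -6 + 13*P)
J(g(-8 + 13, -14)) + F(-68, -618) = 662/3 + (-6 + 13*(-68)) = 662/3 + (-6 - 884) = 662/3 - 890 = -2008/3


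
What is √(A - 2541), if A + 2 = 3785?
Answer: 3*√138 ≈ 35.242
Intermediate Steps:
A = 3783 (A = -2 + 3785 = 3783)
√(A - 2541) = √(3783 - 2541) = √1242 = 3*√138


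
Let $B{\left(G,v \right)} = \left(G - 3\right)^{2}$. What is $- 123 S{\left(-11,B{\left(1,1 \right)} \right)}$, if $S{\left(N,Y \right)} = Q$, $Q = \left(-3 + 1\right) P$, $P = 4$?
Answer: $984$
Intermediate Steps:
$B{\left(G,v \right)} = \left(-3 + G\right)^{2}$
$Q = -8$ ($Q = \left(-3 + 1\right) 4 = \left(-2\right) 4 = -8$)
$S{\left(N,Y \right)} = -8$
$- 123 S{\left(-11,B{\left(1,1 \right)} \right)} = \left(-123\right) \left(-8\right) = 984$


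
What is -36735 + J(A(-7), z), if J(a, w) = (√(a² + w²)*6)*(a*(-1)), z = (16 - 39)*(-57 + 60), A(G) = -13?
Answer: -36735 + 78*√4930 ≈ -31258.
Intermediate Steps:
z = -69 (z = -23*3 = -69)
J(a, w) = -6*a*√(a² + w²) (J(a, w) = (6*√(a² + w²))*(-a) = -6*a*√(a² + w²))
-36735 + J(A(-7), z) = -36735 - 6*(-13)*√((-13)² + (-69)²) = -36735 - 6*(-13)*√(169 + 4761) = -36735 - 6*(-13)*√4930 = -36735 + 78*√4930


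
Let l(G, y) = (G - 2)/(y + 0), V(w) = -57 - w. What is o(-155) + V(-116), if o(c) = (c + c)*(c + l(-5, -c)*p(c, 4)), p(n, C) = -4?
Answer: 48053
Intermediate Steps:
l(G, y) = (-2 + G)/y
o(c) = 2*c*(c - 28/c) (o(c) = (c + c)*(c + ((-2 - 5)/((-c)))*(-4)) = (2*c)*(c + (-1/c*(-7))*(-4)) = (2*c)*(c + (7/c)*(-4)) = (2*c)*(c - 28/c) = 2*c*(c - 28/c))
o(-155) + V(-116) = (-56 + 2*(-155)²) + (-57 - 1*(-116)) = (-56 + 2*24025) + (-57 + 116) = (-56 + 48050) + 59 = 47994 + 59 = 48053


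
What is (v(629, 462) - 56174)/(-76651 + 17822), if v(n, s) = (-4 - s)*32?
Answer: 71086/58829 ≈ 1.2083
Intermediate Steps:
v(n, s) = -128 - 32*s
(v(629, 462) - 56174)/(-76651 + 17822) = ((-128 - 32*462) - 56174)/(-76651 + 17822) = ((-128 - 14784) - 56174)/(-58829) = (-14912 - 56174)*(-1/58829) = -71086*(-1/58829) = 71086/58829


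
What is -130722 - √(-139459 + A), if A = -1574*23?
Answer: -130722 - I*√175661 ≈ -1.3072e+5 - 419.12*I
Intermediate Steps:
A = -36202
-130722 - √(-139459 + A) = -130722 - √(-139459 - 36202) = -130722 - √(-175661) = -130722 - I*√175661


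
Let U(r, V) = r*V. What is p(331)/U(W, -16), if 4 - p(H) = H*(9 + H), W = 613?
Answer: 14067/1226 ≈ 11.474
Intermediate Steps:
U(r, V) = V*r
p(H) = 4 - H*(9 + H)
p(331)/U(W, -16) = (4 - 1*331**2 - 9*331)/((-16*613)) = (4 - 1*109561 - 2979)/(-9808) = (4 - 109561 - 2979)*(-1/9808) = -112536*(-1/9808) = 14067/1226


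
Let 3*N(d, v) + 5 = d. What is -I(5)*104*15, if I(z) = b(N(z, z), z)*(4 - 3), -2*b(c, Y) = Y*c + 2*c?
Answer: 0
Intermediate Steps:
N(d, v) = -5/3 + d/3
b(c, Y) = -c - Y*c/2 (b(c, Y) = -(Y*c + 2*c)/2 = -(2*c + Y*c)/2 = -c - Y*c/2)
I(z) = -(2 + z)*(-5/3 + z/3)/2 (I(z) = (-(-5/3 + z/3)*(2 + z)/2)*(4 - 3) = -(2 + z)*(-5/3 + z/3)/2*1 = -(2 + z)*(-5/3 + z/3)/2)
-I(5)*104*15 = --(-5 + 5)*(2 + 5)/6*104*15 = --⅙*0*7*104*15 = -0*104*15 = -0*15 = -1*0 = 0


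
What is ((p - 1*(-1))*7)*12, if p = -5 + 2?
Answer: -168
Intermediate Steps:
p = -3
((p - 1*(-1))*7)*12 = ((-3 - 1*(-1))*7)*12 = ((-3 + 1)*7)*12 = -2*7*12 = -14*12 = -168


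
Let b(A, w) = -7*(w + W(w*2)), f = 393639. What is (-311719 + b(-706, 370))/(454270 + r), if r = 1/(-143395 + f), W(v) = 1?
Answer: -26218564368/37892780627 ≈ -0.69191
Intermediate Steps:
b(A, w) = -7 - 7*w (b(A, w) = -7*(w + 1) = -7*(1 + w) = -7 - 7*w)
r = 1/250244 (r = 1/(-143395 + 393639) = 1/250244 ≈ 3.9961e-6)
(-311719 + b(-706, 370))/(454270 + r) = (-311719 + (-7 - 7*370))/(454270 + 1/250244) = (-311719 + (-7 - 2590))/(113678341881/250244) = (-311719 - 2597)*(250244/113678341881) = -314316*250244/113678341881 = -26218564368/37892780627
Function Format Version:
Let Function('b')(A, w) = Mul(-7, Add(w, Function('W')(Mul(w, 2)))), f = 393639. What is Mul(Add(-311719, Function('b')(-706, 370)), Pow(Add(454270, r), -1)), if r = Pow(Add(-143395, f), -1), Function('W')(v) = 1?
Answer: Rational(-26218564368, 37892780627) ≈ -0.69191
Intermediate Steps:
Function('b')(A, w) = Add(-7, Mul(-7, w)) (Function('b')(A, w) = Mul(-7, Add(w, 1)) = Mul(-7, Add(1, w)) = Add(-7, Mul(-7, w)))
r = Rational(1, 250244) (r = Pow(Add(-143395, 393639), -1) = Pow(250244, -1) = Rational(1, 250244) ≈ 3.9961e-6)
Mul(Add(-311719, Function('b')(-706, 370)), Pow(Add(454270, r), -1)) = Mul(Add(-311719, Add(-7, Mul(-7, 370))), Pow(Add(454270, Rational(1, 250244)), -1)) = Mul(Add(-311719, Add(-7, -2590)), Pow(Rational(113678341881, 250244), -1)) = Mul(Add(-311719, -2597), Rational(250244, 113678341881)) = Mul(-314316, Rational(250244, 113678341881)) = Rational(-26218564368, 37892780627)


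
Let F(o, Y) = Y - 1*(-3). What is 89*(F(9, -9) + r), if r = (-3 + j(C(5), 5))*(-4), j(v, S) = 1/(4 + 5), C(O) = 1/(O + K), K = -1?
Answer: 4450/9 ≈ 494.44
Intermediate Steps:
F(o, Y) = 3 + Y (F(o, Y) = Y + 3 = 3 + Y)
C(O) = 1/(-1 + O) (C(O) = 1/(O - 1) = 1/(-1 + O))
j(v, S) = ⅑ (j(v, S) = 1/9 = ⅑)
r = 104/9 (r = (-3 + ⅑)*(-4) = -26/9*(-4) = 104/9 ≈ 11.556)
89*(F(9, -9) + r) = 89*((3 - 9) + 104/9) = 89*(-6 + 104/9) = 89*(50/9) = 4450/9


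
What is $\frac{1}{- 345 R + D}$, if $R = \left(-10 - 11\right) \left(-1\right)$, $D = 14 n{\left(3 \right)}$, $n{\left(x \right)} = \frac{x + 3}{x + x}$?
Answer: $- \frac{1}{7231} \approx -0.00013829$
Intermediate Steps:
$n{\left(x \right)} = \frac{3 + x}{2 x}$
$D = 14$ ($D = 14 \frac{3 + 3}{2 \cdot 3} = 14 \cdot \frac{1}{2} \cdot \frac{1}{3} \cdot 6 = 14 \cdot 1 = 14$)
$R = 21$ ($R = \left(-21\right) \left(-1\right) = 21$)
$\frac{1}{- 345 R + D} = \frac{1}{\left(-345\right) 21 + 14} = \frac{1}{-7245 + 14} = \frac{1}{-7231} = - \frac{1}{7231}$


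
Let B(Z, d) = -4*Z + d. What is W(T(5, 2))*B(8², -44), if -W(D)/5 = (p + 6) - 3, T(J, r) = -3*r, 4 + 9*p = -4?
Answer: 9500/3 ≈ 3166.7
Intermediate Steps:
p = -8/9 (p = -4/9 + (⅑)*(-4) = -4/9 - 4/9 = -8/9 ≈ -0.88889)
B(Z, d) = d - 4*Z
W(D) = -95/9 (W(D) = -5*((-8/9 + 6) - 3) = -5*(46/9 - 3) = -5*19/9 = -95/9)
W(T(5, 2))*B(8², -44) = -95*(-44 - 4*8²)/9 = -95*(-44 - 4*64)/9 = -95*(-44 - 256)/9 = -95/9*(-300) = 9500/3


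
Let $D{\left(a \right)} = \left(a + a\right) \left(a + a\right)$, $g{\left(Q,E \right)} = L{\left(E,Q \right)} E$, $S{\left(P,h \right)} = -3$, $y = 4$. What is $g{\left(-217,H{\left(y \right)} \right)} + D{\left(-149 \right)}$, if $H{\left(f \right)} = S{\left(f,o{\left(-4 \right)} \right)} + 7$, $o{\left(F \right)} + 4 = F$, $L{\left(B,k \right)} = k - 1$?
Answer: $87932$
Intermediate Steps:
$L{\left(B,k \right)} = -1 + k$
$o{\left(F \right)} = -4 + F$
$H{\left(f \right)} = 4$ ($H{\left(f \right)} = -3 + 7 = 4$)
$g{\left(Q,E \right)} = E \left(-1 + Q\right)$ ($g{\left(Q,E \right)} = \left(-1 + Q\right) E = E \left(-1 + Q\right)$)
$D{\left(a \right)} = 4 a^{2}$ ($D{\left(a \right)} = 2 a 2 a = 4 a^{2}$)
$g{\left(-217,H{\left(y \right)} \right)} + D{\left(-149 \right)} = 4 \left(-1 - 217\right) + 4 \left(-149\right)^{2} = 4 \left(-218\right) + 4 \cdot 22201 = -872 + 88804 = 87932$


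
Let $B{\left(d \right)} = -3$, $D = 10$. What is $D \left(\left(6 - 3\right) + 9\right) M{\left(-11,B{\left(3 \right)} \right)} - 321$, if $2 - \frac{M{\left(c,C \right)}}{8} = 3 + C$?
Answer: $1599$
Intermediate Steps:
$M{\left(c,C \right)} = -8 - 8 C$ ($M{\left(c,C \right)} = 16 - 8 \left(3 + C\right) = 16 - \left(24 + 8 C\right) = -8 - 8 C$)
$D \left(\left(6 - 3\right) + 9\right) M{\left(-11,B{\left(3 \right)} \right)} - 321 = 10 \left(\left(6 - 3\right) + 9\right) \left(-8 - -24\right) - 321 = 10 \left(3 + 9\right) \left(-8 + 24\right) - 321 = 10 \cdot 12 \cdot 16 - 321 = 120 \cdot 16 - 321 = 1920 - 321 = 1599$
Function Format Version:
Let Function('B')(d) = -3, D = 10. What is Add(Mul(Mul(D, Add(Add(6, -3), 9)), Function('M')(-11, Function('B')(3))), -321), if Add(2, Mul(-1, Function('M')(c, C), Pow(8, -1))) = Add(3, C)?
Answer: 1599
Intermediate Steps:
Function('M')(c, C) = Add(-8, Mul(-8, C)) (Function('M')(c, C) = Add(16, Mul(-8, Add(3, C))) = Add(16, Add(-24, Mul(-8, C))) = Add(-8, Mul(-8, C)))
Add(Mul(Mul(D, Add(Add(6, -3), 9)), Function('M')(-11, Function('B')(3))), -321) = Add(Mul(Mul(10, Add(Add(6, -3), 9)), Add(-8, Mul(-8, -3))), -321) = Add(Mul(Mul(10, Add(3, 9)), Add(-8, 24)), -321) = Add(Mul(Mul(10, 12), 16), -321) = Add(Mul(120, 16), -321) = Add(1920, -321) = 1599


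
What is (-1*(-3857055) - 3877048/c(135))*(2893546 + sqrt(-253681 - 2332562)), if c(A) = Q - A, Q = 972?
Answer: 9330175381371902/837 + 3224477987*I*sqrt(2586243)/837 ≈ 1.1147e+13 + 6.1954e+9*I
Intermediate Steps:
c(A) = 972 - A
(-1*(-3857055) - 3877048/c(135))*(2893546 + sqrt(-253681 - 2332562)) = (-1*(-3857055) - 3877048/(972 - 1*135))*(2893546 + sqrt(-253681 - 2332562)) = (3857055 - 3877048/(972 - 135))*(2893546 + sqrt(-2586243)) = (3857055 - 3877048/837)*(2893546 + I*sqrt(2586243)) = 3224477987*(2893546 + I*sqrt(2586243))/837 = 9330175381371902/837 + 3224477987*I*sqrt(2586243)/837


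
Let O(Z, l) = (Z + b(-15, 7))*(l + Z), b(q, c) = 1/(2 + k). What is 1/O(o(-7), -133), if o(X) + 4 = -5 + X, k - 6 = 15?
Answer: 23/54683 ≈ 0.00042061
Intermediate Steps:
k = 21 (k = 6 + 15 = 21)
o(X) = -9 + X (o(X) = -4 + (-5 + X) = -9 + X)
b(q, c) = 1/23 (b(q, c) = 1/(2 + 21) = 1/23)
O(Z, l) = (1/23 + Z)*(Z + l) (O(Z, l) = (Z + 1/23)*(l + Z) = (1/23 + Z)*(Z + l))
1/O(o(-7), -133) = 1/((-9 - 7)² + (-9 - 7)/23 + (1/23)*(-133) + (-9 - 7)*(-133)) = 1/((-16)² + (1/23)*(-16) - 133/23 - 16*(-133)) = 1/(256 - 16/23 - 133/23 + 2128) = 1/(54683/23) = 23/54683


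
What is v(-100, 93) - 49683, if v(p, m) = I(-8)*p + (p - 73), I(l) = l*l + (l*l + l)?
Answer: -61856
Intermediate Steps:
I(l) = l + 2*l**2 (I(l) = l**2 + (l**2 + l) = l**2 + (l + l**2) = l + 2*l**2)
v(p, m) = -73 + 121*p (v(p, m) = (-8*(1 + 2*(-8)))*p + (p - 73) = (-8*(1 - 16))*p + (-73 + p) = (-8*(-15))*p + (-73 + p) = 120*p + (-73 + p) = -73 + 121*p)
v(-100, 93) - 49683 = (-73 + 121*(-100)) - 49683 = (-73 - 12100) - 49683 = -12173 - 49683 = -61856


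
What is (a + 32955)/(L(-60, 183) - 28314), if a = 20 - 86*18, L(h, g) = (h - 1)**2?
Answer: -31427/24593 ≈ -1.2779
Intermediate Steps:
L(h, g) = (-1 + h)**2
a = -1528 (a = 20 - 1548 = -1528)
(a + 32955)/(L(-60, 183) - 28314) = (-1528 + 32955)/((-1 - 60)**2 - 28314) = 31427/((-61)**2 - 28314) = 31427/(3721 - 28314) = 31427/(-24593) = 31427*(-1/24593) = -31427/24593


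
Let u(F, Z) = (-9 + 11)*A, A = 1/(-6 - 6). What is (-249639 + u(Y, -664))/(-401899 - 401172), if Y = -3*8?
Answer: 1497835/4818426 ≈ 0.31086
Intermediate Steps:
A = -1/12 (A = 1/(-12) = -1/12 ≈ -0.083333)
Y = -24
u(F, Z) = -1/6 (u(F, Z) = (-9 + 11)*(-1/12) = 2*(-1/12) = -1/6)
(-249639 + u(Y, -664))/(-401899 - 401172) = (-249639 - 1/6)/(-401899 - 401172) = -1497835/6/(-803071) = -1497835/6*(-1/803071) = 1497835/4818426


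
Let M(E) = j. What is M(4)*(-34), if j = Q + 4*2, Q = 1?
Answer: -306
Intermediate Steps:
j = 9 (j = 1 + 4*2 = 1 + 8 = 9)
M(E) = 9
M(4)*(-34) = 9*(-34) = -306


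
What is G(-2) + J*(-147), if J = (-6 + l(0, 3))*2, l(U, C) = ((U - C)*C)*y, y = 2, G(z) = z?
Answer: 7054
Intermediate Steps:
l(U, C) = 2*C*(U - C) (l(U, C) = ((U - C)*C)*2 = (C*(U - C))*2 = 2*C*(U - C))
J = -48 (J = (-6 + 2*3*(0 - 1*3))*2 = (-6 + 2*3*(0 - 3))*2 = (-6 + 2*3*(-3))*2 = (-6 - 18)*2 = -24*2 = -48)
G(-2) + J*(-147) = -2 - 48*(-147) = -2 + 7056 = 7054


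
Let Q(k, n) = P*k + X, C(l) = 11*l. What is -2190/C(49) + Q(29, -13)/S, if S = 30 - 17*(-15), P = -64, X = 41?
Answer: -106829/10241 ≈ -10.432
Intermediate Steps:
S = 285 (S = 30 + 255 = 285)
Q(k, n) = 41 - 64*k (Q(k, n) = -64*k + 41 = 41 - 64*k)
-2190/C(49) + Q(29, -13)/S = -2190/(11*49) + (41 - 64*29)/285 = -2190/539 + (41 - 1856)*(1/285) = -2190*1/539 - 1815*1/285 = -2190/539 - 121/19 = -106829/10241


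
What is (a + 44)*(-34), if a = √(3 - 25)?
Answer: -1496 - 34*I*√22 ≈ -1496.0 - 159.47*I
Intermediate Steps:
a = I*√22 (a = √(-22) = I*√22 ≈ 4.6904*I)
(a + 44)*(-34) = (I*√22 + 44)*(-34) = (44 + I*√22)*(-34) = -1496 - 34*I*√22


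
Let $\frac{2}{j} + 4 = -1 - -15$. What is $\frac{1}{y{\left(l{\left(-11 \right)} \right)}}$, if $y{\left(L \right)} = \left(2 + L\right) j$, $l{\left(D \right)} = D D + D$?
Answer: $\frac{5}{112} \approx 0.044643$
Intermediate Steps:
$l{\left(D \right)} = D + D^{2}$ ($l{\left(D \right)} = D^{2} + D = D + D^{2}$)
$j = \frac{1}{5}$ ($j = \frac{2}{-4 - -14} = \frac{2}{-4 + \left(-1 + 15\right)} = \frac{2}{-4 + 14} = \frac{2}{10} = 2 \cdot \frac{1}{10} = \frac{1}{5} \approx 0.2$)
$y{\left(L \right)} = \frac{2}{5} + \frac{L}{5}$ ($y{\left(L \right)} = \left(2 + L\right) \frac{1}{5} = \frac{2}{5} + \frac{L}{5}$)
$\frac{1}{y{\left(l{\left(-11 \right)} \right)}} = \frac{1}{\frac{2}{5} + \frac{\left(-11\right) \left(1 - 11\right)}{5}} = \frac{1}{\frac{2}{5} + \frac{\left(-11\right) \left(-10\right)}{5}} = \frac{1}{\frac{2}{5} + \frac{1}{5} \cdot 110} = \frac{1}{\frac{2}{5} + 22} = \frac{1}{\frac{112}{5}} = \frac{5}{112}$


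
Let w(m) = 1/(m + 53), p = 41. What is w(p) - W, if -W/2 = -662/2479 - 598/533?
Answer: -26439449/9554066 ≈ -2.7673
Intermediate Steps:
W = 282352/101639 (W = -2*(-662/2479 - 598/533) = -2*(-662*1/2479 - 598*1/533) = -2*(-662/2479 - 46/41) = -2*(-141176/101639) = 282352/101639 ≈ 2.7780)
w(m) = 1/(53 + m)
w(p) - W = 1/(53 + 41) - 1*282352/101639 = 1/94 - 282352/101639 = -26439449/9554066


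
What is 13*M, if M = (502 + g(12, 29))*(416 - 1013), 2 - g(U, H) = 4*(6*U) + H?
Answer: -1451307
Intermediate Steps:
g(U, H) = 2 - H - 24*U (g(U, H) = 2 - (4*(6*U) + H) = 2 - (24*U + H) = 2 - (H + 24*U) = 2 + (-H - 24*U) = 2 - H - 24*U)
M = -111639 (M = (502 + (2 - 1*29 - 24*12))*(416 - 1013) = (502 + (2 - 29 - 288))*(-597) = (502 - 315)*(-597) = 187*(-597) = -111639)
13*M = 13*(-111639) = -1451307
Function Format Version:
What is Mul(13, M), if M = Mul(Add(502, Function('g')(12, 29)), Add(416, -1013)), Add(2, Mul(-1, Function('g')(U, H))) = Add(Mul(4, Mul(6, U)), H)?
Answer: -1451307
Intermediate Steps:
Function('g')(U, H) = Add(2, Mul(-1, H), Mul(-24, U)) (Function('g')(U, H) = Add(2, Mul(-1, Add(Mul(4, Mul(6, U)), H))) = Add(2, Mul(-1, Add(Mul(24, U), H))) = Add(2, Mul(-1, Add(H, Mul(24, U)))) = Add(2, Add(Mul(-1, H), Mul(-24, U))) = Add(2, Mul(-1, H), Mul(-24, U)))
M = -111639 (M = Mul(Add(502, Add(2, Mul(-1, 29), Mul(-24, 12))), Add(416, -1013)) = Mul(Add(502, Add(2, -29, -288)), -597) = Mul(Add(502, -315), -597) = Mul(187, -597) = -111639)
Mul(13, M) = Mul(13, -111639) = -1451307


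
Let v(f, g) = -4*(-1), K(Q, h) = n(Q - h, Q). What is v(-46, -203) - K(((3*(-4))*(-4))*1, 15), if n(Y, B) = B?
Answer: -44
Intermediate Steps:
K(Q, h) = Q
v(f, g) = 4
v(-46, -203) - K(((3*(-4))*(-4))*1, 15) = 4 - (3*(-4))*(-4) = 4 - (-12*(-4)) = 4 - 48 = -44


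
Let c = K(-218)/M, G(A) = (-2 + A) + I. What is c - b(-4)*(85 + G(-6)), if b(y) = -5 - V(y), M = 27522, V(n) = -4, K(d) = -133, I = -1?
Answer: 2091539/27522 ≈ 75.995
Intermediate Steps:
G(A) = -3 + A (G(A) = (-2 + A) - 1 = -3 + A)
b(y) = -1 (b(y) = -5 - 1*(-4) = -5 + 4 = -1)
c = -133/27522 ≈ -0.0048325
c - b(-4)*(85 + G(-6)) = -133/27522 - (-1)*(85 + (-3 - 6)) = -133/27522 - (-1)*(85 - 9) = -133/27522 - (-1)*76 = -133/27522 - 1*(-76) = -133/27522 + 76 = 2091539/27522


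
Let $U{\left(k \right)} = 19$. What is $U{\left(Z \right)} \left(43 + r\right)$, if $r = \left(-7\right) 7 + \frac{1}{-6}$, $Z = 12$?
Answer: $- \frac{703}{6} \approx -117.17$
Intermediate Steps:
$r = - \frac{295}{6}$ ($r = -49 - \frac{1}{6} = - \frac{295}{6} \approx -49.167$)
$U{\left(Z \right)} \left(43 + r\right) = 19 \left(43 - \frac{295}{6}\right) = 19 \left(- \frac{37}{6}\right) = - \frac{703}{6}$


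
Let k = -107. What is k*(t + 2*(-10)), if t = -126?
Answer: 15622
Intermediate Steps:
k*(t + 2*(-10)) = -107*(-126 + 2*(-10)) = -107*(-126 - 20) = -107*(-146) = 15622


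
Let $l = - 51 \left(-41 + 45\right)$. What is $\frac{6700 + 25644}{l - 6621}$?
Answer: $- \frac{2488}{525} \approx -4.739$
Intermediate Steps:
$l = -204$ ($l = \left(-51\right) 4 = -204$)
$\frac{6700 + 25644}{l - 6621} = \frac{6700 + 25644}{-204 - 6621} = \frac{32344}{-6825} = 32344 \left(- \frac{1}{6825}\right) = - \frac{2488}{525}$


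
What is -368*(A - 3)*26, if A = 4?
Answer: -9568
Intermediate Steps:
-368*(A - 3)*26 = -368*(4 - 3)*26 = -368*26 = -9568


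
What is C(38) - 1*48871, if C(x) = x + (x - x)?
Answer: -48833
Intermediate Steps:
C(x) = x (C(x) = x + 0 = x)
C(38) - 1*48871 = 38 - 1*48871 = 38 - 48871 = -48833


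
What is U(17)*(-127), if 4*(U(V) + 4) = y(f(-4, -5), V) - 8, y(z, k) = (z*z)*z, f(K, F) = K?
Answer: 2794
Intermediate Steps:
y(z, k) = z³ (y(z, k) = z²*z = z³)
U(V) = -22 (U(V) = -4 + ((-4)³ - 8)/4 = -4 + (-64 - 8)/4 = -4 + (¼)*(-72) = -4 - 18 = -22)
U(17)*(-127) = -22*(-127) = 2794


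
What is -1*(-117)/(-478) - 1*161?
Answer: -77075/478 ≈ -161.24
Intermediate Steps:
-1*(-117)/(-478) - 1*161 = 117*(-1/478) - 161 = -117/478 - 161 = -77075/478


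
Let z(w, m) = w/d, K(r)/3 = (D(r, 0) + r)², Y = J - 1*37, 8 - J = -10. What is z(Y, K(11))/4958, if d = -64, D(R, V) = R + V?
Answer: 19/317312 ≈ 5.9878e-5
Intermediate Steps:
J = 18 (J = 8 - 1*(-10) = 8 + 10 = 18)
Y = -19 (Y = 18 - 1*37 = 18 - 37 = -19)
K(r) = 12*r² (K(r) = 3*((r + 0) + r)² = 3*(r + r)² = 3*(2*r)² = 3*(4*r²) = 12*r²)
z(w, m) = -w/64 (z(w, m) = w/(-64) = w*(-1/64) = -w/64)
z(Y, K(11))/4958 = -1/64*(-19)/4958 = (19/64)*(1/4958) = 19/317312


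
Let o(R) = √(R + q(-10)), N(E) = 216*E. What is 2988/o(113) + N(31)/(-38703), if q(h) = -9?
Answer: -2232/12901 + 747*√26/13 ≈ 292.82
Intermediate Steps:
o(R) = √(-9 + R) (o(R) = √(R - 9) = √(-9 + R))
2988/o(113) + N(31)/(-38703) = 2988/(√(-9 + 113)) + (216*31)/(-38703) = 2988/(√104) + 6696*(-1/38703) = 2988/((2*√26)) - 2232/12901 = 2988*(√26/52) - 2232/12901 = 747*√26/13 - 2232/12901 = -2232/12901 + 747*√26/13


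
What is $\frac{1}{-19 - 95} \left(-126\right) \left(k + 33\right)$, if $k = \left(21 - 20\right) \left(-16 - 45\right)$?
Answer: $- \frac{588}{19} \approx -30.947$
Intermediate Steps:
$k = -61$ ($k = 1 \left(-61\right) = -61$)
$\frac{1}{-19 - 95} \left(-126\right) \left(k + 33\right) = \frac{1}{-19 - 95} \left(-126\right) \left(-61 + 33\right) = \frac{1}{-114} \left(-126\right) \left(-28\right) = \left(- \frac{1}{114}\right) \left(-126\right) \left(-28\right) = \frac{21}{19} \left(-28\right) = - \frac{588}{19}$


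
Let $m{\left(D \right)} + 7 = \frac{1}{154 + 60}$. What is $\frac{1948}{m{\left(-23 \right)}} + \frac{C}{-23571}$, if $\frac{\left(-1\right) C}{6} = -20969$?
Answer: $- \frac{1112714830}{3920643} \approx -283.81$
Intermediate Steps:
$C = 125814$ ($C = \left(-6\right) \left(-20969\right) = 125814$)
$m{\left(D \right)} = - \frac{1497}{214}$ ($m{\left(D \right)} = -7 + \frac{1}{154 + 60} = -7 + \frac{1}{214} = - \frac{1497}{214}$)
$\frac{1948}{m{\left(-23 \right)}} + \frac{C}{-23571} = \frac{1948}{- \frac{1497}{214}} + \frac{125814}{-23571} = 1948 \left(- \frac{214}{1497}\right) + 125814 \left(- \frac{1}{23571}\right) = - \frac{416872}{1497} - \frac{41938}{7857} = - \frac{1112714830}{3920643}$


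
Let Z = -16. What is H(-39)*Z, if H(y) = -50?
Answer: 800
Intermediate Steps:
H(-39)*Z = -50*(-16) = 800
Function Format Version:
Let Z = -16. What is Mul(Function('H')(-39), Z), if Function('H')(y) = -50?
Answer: 800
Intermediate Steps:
Mul(Function('H')(-39), Z) = Mul(-50, -16) = 800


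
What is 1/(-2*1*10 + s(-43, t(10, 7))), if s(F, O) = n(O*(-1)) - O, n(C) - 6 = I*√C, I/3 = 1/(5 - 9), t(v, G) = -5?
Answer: -16/139 + 4*√5/417 ≈ -0.093659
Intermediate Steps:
I = -¾ (I = 3/(5 - 9) = 3/(-4) = 3*(-¼) = -¾ ≈ -0.75000)
n(C) = 6 - 3*√C/4
s(F, O) = 6 - O - 3*√(-O)/4 (s(F, O) = (6 - 3*√(-O)/4) - O = 6 - O - 3*√(-O)/4)
1/(-2*1*10 + s(-43, t(10, 7))) = 1/(-2*1*10 + (6 - 1*(-5) - 3*√5/4)) = 1/(-2*10 + (6 + 5 - 3*√5/4)) = 1/(-20 + (11 - 3*√5/4)) = 1/(-9 - 3*√5/4)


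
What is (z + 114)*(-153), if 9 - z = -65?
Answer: -28764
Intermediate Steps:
z = 74 (z = 9 - 1*(-65) = 9 + 65 = 74)
(z + 114)*(-153) = (74 + 114)*(-153) = 188*(-153) = -28764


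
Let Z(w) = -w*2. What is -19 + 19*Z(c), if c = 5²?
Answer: -969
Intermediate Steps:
c = 25
Z(w) = -2*w
-19 + 19*Z(c) = -19 + 19*(-2*25) = -19 + 19*(-50) = -19 - 950 = -969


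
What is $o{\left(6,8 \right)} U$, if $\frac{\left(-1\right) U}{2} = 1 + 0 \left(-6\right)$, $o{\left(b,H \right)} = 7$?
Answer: $-14$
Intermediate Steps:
$U = -2$ ($U = - 2 \left(1 + 0 \left(-6\right)\right) = - 2 \left(1 + 0\right) = \left(-2\right) 1 = -2$)
$o{\left(6,8 \right)} U = 7 \left(-2\right) = -14$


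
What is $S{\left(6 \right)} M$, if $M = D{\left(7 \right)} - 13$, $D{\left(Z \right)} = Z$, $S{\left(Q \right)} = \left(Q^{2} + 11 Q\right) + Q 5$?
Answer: $-792$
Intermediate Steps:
$S{\left(Q \right)} = Q^{2} + 16 Q$ ($S{\left(Q \right)} = \left(Q^{2} + 11 Q\right) + 5 Q = Q^{2} + 16 Q$)
$M = -6$ ($M = 7 - 13 = -6$)
$S{\left(6 \right)} M = 6 \left(16 + 6\right) \left(-6\right) = 6 \cdot 22 \left(-6\right) = 132 \left(-6\right) = -792$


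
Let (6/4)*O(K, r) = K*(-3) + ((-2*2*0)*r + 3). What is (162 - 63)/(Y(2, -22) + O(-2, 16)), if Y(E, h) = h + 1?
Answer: -33/5 ≈ -6.6000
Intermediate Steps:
Y(E, h) = 1 + h
O(K, r) = 2 - 2*K (O(K, r) = 2*(K*(-3) + ((-2*2*0)*r + 3))/3 = 2*(-3*K + ((-4*0)*r + 3))/3 = 2*(-3*K + (0*r + 3))/3 = 2*(-3*K + (0 + 3))/3 = 2*(-3*K + 3)/3 = 2*(3 - 3*K)/3 = 2 - 2*K)
(162 - 63)/(Y(2, -22) + O(-2, 16)) = (162 - 63)/((1 - 22) + (2 - 2*(-2))) = 99/(-21 + (2 + 4)) = 99/(-21 + 6) = 99/(-15) = 99*(-1/15) = -33/5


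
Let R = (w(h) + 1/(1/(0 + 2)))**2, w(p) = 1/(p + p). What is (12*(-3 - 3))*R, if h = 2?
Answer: -729/2 ≈ -364.50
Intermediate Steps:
w(p) = 1/(2*p)
R = 81/16 (R = ((1/2)/2 + 1/(1/(0 + 2)))**2 = ((1/2)*(1/2) + 1/(1/2))**2 = (1/4 + 1/(1/2))**2 = (1/4 + 2)**2 = (9/4)**2 = 81/16 ≈ 5.0625)
(12*(-3 - 3))*R = (12*(-3 - 3))*(81/16) = (12*(-6))*(81/16) = -72*81/16 = -729/2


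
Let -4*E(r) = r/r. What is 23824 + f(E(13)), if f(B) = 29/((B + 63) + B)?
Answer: 2978058/125 ≈ 23824.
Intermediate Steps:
E(r) = -1/4 (E(r) = -r/(4*r) = -1/4*1 = -1/4)
f(B) = 29/(63 + 2*B) (f(B) = 29/((63 + B) + B) = 29/(63 + 2*B))
23824 + f(E(13)) = 23824 + 29/(63 + 2*(-1/4)) = 23824 + 29/(63 - 1/2) = 23824 + 29/(125/2) = 23824 + 29*(2/125) = 23824 + 58/125 = 2978058/125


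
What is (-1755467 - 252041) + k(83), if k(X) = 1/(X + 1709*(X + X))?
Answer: -569684597715/283777 ≈ -2.0075e+6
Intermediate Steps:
k(X) = 1/(3419*X) (k(X) = 1/(X + 1709*(2*X)) = 1/(X + 3418*X) = 1/(3419*X))
(-1755467 - 252041) + k(83) = (-1755467 - 252041) + (1/3419)/83 = -2007508 + (1/3419)*(1/83) = -2007508 + 1/283777 = -569684597715/283777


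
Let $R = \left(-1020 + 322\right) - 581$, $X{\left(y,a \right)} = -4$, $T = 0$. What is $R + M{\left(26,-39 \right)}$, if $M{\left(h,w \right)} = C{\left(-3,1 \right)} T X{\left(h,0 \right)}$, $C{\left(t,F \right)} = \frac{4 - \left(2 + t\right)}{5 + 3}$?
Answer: $-1279$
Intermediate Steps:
$C{\left(t,F \right)} = \frac{1}{4} - \frac{t}{8}$ ($C{\left(t,F \right)} = \frac{2 - t}{8} = \left(2 - t\right) \frac{1}{8} = \frac{1}{4} - \frac{t}{8}$)
$M{\left(h,w \right)} = 0$ ($M{\left(h,w \right)} = \left(\frac{1}{4} - - \frac{3}{8}\right) 0 \left(-4\right) = \left(\frac{1}{4} + \frac{3}{8}\right) 0 \left(-4\right) = \frac{5}{8} \cdot 0 \left(-4\right) = 0 \left(-4\right) = 0$)
$R = -1279$ ($R = -698 - 581 = -1279$)
$R + M{\left(26,-39 \right)} = -1279 + 0 = -1279$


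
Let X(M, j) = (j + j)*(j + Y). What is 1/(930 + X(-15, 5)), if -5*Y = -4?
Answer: 1/988 ≈ 0.0010121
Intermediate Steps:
Y = ⅘ (Y = -⅕*(-4) = ⅘ ≈ 0.80000)
X(M, j) = 2*j*(⅘ + j) (X(M, j) = (j + j)*(j + ⅘) = (2*j)*(⅘ + j) = 2*j*(⅘ + j))
1/(930 + X(-15, 5)) = 1/(930 + (⅖)*5*(4 + 5*5)) = 1/(930 + (⅖)*5*(4 + 25)) = 1/(930 + (⅖)*5*29) = 1/(930 + 58) = 1/988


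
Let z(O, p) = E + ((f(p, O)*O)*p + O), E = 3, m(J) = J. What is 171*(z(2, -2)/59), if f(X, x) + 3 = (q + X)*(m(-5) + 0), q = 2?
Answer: 2907/59 ≈ 49.271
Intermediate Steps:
f(X, x) = -13 - 5*X (f(X, x) = -3 + (2 + X)*(-5 + 0) = -3 + (2 + X)*(-5) = -3 + (-10 - 5*X) = -13 - 5*X)
z(O, p) = 3 + O + O*p*(-13 - 5*p) (z(O, p) = 3 + (((-13 - 5*p)*O)*p + O) = 3 + ((O*(-13 - 5*p))*p + O) = 3 + (O*p*(-13 - 5*p) + O) = 3 + (O + O*p*(-13 - 5*p)) = 3 + O + O*p*(-13 - 5*p))
171*(z(2, -2)/59) = 171*((3 + 2 - 1*2*(-2)*(13 + 5*(-2)))/59) = 171*((3 + 2 - 1*2*(-2)*(13 - 10))*(1/59)) = 171*((3 + 2 - 1*2*(-2)*3)*(1/59)) = 171*((3 + 2 + 12)*(1/59)) = 171*(17*(1/59)) = 171*(17/59) = 2907/59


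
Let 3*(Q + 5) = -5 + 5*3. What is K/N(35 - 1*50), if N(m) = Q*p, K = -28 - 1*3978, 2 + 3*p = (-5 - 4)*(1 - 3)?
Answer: 18027/40 ≈ 450.67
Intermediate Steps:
Q = -5/3 (Q = -5 + (-5 + 5*3)/3 = -5 + (-5 + 15)/3 = -5 + (⅓)*10 = -5 + 10/3 = -5/3 ≈ -1.6667)
p = 16/3 (p = -⅔ + ((-5 - 4)*(1 - 3))/3 = -⅔ + (-9*(-2))/3 = -⅔ + (⅓)*18 = -⅔ + 6 = 16/3 ≈ 5.3333)
K = -4006 (K = -28 - 3978 = -4006)
N(m) = -80/9 (N(m) = -5/3*16/3 = -80/9)
K/N(35 - 1*50) = -4006/(-80/9) = -4006*(-9/80) = 18027/40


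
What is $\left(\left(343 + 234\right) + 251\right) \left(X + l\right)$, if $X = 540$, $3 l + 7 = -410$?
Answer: $332028$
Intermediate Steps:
$l = -139$ ($l = - \frac{7}{3} + \frac{1}{3} \left(-410\right) = - \frac{7}{3} - \frac{410}{3} = -139$)
$\left(\left(343 + 234\right) + 251\right) \left(X + l\right) = \left(\left(343 + 234\right) + 251\right) \left(540 - 139\right) = \left(577 + 251\right) 401 = 828 \cdot 401 = 332028$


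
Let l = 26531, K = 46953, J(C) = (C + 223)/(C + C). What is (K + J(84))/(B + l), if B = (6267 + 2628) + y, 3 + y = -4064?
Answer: 7888411/5268312 ≈ 1.4973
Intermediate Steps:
J(C) = (223 + C)/(2*C) (J(C) = (223 + C)/((2*C)) = (223 + C)*(1/(2*C)) = (223 + C)/(2*C))
y = -4067 (y = -3 - 4064 = -4067)
B = 4828 (B = (6267 + 2628) - 4067 = 8895 - 4067 = 4828)
(K + J(84))/(B + l) = (46953 + (½)*(223 + 84)/84)/(4828 + 26531) = (46953 + (½)*(1/84)*307)/31359 = (46953 + 307/168)*(1/31359) = (7888411/168)*(1/31359) = 7888411/5268312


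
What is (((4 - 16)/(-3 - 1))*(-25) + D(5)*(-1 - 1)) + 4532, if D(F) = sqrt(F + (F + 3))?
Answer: 4457 - 2*sqrt(13) ≈ 4449.8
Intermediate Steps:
D(F) = sqrt(3 + 2*F) (D(F) = sqrt(F + (3 + F)) = sqrt(3 + 2*F))
(((4 - 16)/(-3 - 1))*(-25) + D(5)*(-1 - 1)) + 4532 = (((4 - 16)/(-3 - 1))*(-25) + sqrt(3 + 2*5)*(-1 - 1)) + 4532 = (-12/(-4)*(-25) + sqrt(3 + 10)*(-2)) + 4532 = (-12*(-1/4)*(-25) + sqrt(13)*(-2)) + 4532 = (3*(-25) - 2*sqrt(13)) + 4532 = (-75 - 2*sqrt(13)) + 4532 = 4457 - 2*sqrt(13)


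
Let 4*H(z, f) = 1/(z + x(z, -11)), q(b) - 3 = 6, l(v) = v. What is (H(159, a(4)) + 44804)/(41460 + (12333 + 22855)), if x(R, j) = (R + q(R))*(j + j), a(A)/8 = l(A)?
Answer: 633886991/1084415904 ≈ 0.58454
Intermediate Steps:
q(b) = 9 (q(b) = 3 + 6 = 9)
a(A) = 8*A
x(R, j) = 2*j*(9 + R) (x(R, j) = (R + 9)*(j + j) = (9 + R)*(2*j) = 2*j*(9 + R))
H(z, f) = 1/(4*(-198 - 21*z)) (H(z, f) = 1/(4*(z + 2*(-11)*(9 + z))) = 1/(4*(z + (-198 - 22*z))) = 1/(4*(-198 - 21*z)))
(H(159, a(4)) + 44804)/(41460 + (12333 + 22855)) = (1/(12*(-66 - 7*159)) + 44804)/(41460 + (12333 + 22855)) = (1/(12*(-66 - 1113)) + 44804)/(41460 + 35188) = ((1/12)/(-1179) + 44804)/76648 = ((1/12)*(-1/1179) + 44804)*(1/76648) = (-1/14148 + 44804)*(1/76648) = (633886991/14148)*(1/76648) = 633886991/1084415904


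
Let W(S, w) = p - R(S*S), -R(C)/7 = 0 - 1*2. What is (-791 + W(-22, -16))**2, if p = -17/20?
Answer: 259757689/400 ≈ 6.4939e+5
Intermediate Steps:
R(C) = 14 (R(C) = -7*(0 - 1*2) = -7*(0 - 2) = -7*(-2) = 14)
p = -17/20 (p = -17*1/20 = -17/20 ≈ -0.85000)
W(S, w) = -297/20 (W(S, w) = -17/20 - 1*14 = -17/20 - 14 = -297/20)
(-791 + W(-22, -16))**2 = (-791 - 297/20)**2 = (-16117/20)**2 = 259757689/400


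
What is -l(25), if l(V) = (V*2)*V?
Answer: -1250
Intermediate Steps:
l(V) = 2*V² (l(V) = (2*V)*V = 2*V²)
-l(25) = -2*25² = -2*625 = -1*1250 = -1250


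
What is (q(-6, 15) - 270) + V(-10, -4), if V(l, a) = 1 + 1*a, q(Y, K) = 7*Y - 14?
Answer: -329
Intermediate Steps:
q(Y, K) = -14 + 7*Y
V(l, a) = 1 + a
(q(-6, 15) - 270) + V(-10, -4) = ((-14 + 7*(-6)) - 270) + (1 - 4) = ((-14 - 42) - 270) - 3 = (-56 - 270) - 3 = -326 - 3 = -329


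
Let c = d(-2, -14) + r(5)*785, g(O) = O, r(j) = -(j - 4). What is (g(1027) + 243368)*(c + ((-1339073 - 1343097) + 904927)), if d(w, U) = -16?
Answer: -434545063380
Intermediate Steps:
r(j) = 4 - j (r(j) = -(-4 + j) = 4 - j)
c = -801 (c = -16 + (4 - 1*5)*785 = -16 + (4 - 5)*785 = -16 - 1*785 = -16 - 785 = -801)
(g(1027) + 243368)*(c + ((-1339073 - 1343097) + 904927)) = (1027 + 243368)*(-801 + ((-1339073 - 1343097) + 904927)) = 244395*(-801 + (-2682170 + 904927)) = 244395*(-801 - 1777243) = 244395*(-1778044) = -434545063380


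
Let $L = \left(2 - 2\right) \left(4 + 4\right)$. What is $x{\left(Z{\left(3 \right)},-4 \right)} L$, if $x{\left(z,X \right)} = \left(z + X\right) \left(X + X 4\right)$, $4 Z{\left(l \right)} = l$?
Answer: $0$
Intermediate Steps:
$Z{\left(l \right)} = \frac{l}{4}$
$x{\left(z,X \right)} = 5 X \left(X + z\right)$ ($x{\left(z,X \right)} = \left(X + z\right) \left(X + 4 X\right) = \left(X + z\right) 5 X = 5 X \left(X + z\right)$)
$L = 0$ ($L = 0 \cdot 8 = 0$)
$x{\left(Z{\left(3 \right)},-4 \right)} L = 5 \left(-4\right) \left(-4 + \frac{1}{4} \cdot 3\right) 0 = 5 \left(-4\right) \left(-4 + \frac{3}{4}\right) 0 = 5 \left(-4\right) \left(- \frac{13}{4}\right) 0 = 65 \cdot 0 = 0$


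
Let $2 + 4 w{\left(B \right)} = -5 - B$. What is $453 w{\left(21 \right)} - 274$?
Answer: $-3445$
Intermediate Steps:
$w{\left(B \right)} = - \frac{7}{4} - \frac{B}{4}$ ($w{\left(B \right)} = - \frac{1}{2} + \frac{-5 - B}{4} = - \frac{1}{2} - \left(\frac{5}{4} + \frac{B}{4}\right) = - \frac{7}{4} - \frac{B}{4}$)
$453 w{\left(21 \right)} - 274 = 453 \left(- \frac{7}{4} - \frac{21}{4}\right) - 274 = 453 \left(-7\right) - 274 = -3171 - 274 = -3445$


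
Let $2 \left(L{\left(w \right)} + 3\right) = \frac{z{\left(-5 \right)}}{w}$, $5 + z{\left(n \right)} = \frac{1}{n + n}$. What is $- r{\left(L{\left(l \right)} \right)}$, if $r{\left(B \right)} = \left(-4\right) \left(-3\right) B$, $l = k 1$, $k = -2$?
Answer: $\frac{207}{10} \approx 20.7$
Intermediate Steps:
$l = -2$ ($l = \left(-2\right) 1 = -2$)
$z{\left(n \right)} = -5 + \frac{1}{2 n}$ ($z{\left(n \right)} = -5 + \frac{1}{n + n} = -5 + \frac{1}{2 n}$)
$L{\left(w \right)} = -3 - \frac{51}{20 w}$ ($L{\left(w \right)} = -3 + \frac{\left(-5 + \frac{1}{2 \left(-5\right)}\right) \frac{1}{w}}{2} = -3 + \frac{\left(-5 + \frac{1}{2} \left(- \frac{1}{5}\right)\right) \frac{1}{w}}{2} = -3 + \frac{\left(-5 - \frac{1}{10}\right) \frac{1}{w}}{2} = -3 + \frac{\left(- \frac{51}{10}\right) \frac{1}{w}}{2} = -3 - \frac{51}{20 w}$)
$r{\left(B \right)} = 12 B$
$- r{\left(L{\left(l \right)} \right)} = - 12 \left(-3 - \frac{51}{20 \left(-2\right)}\right) = - 12 \left(-3 - - \frac{51}{40}\right) = - 12 \left(-3 + \frac{51}{40}\right) = - \frac{12 \left(-69\right)}{40} = \left(-1\right) \left(- \frac{207}{10}\right) = \frac{207}{10}$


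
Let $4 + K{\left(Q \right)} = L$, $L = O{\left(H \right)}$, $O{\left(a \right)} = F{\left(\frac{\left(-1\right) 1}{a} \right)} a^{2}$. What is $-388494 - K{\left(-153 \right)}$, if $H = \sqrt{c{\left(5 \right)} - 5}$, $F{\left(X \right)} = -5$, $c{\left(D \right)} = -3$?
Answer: $-388530$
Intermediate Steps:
$H = 2 i \sqrt{2}$ ($H = \sqrt{-3 - 5} = \sqrt{-8} = 2 i \sqrt{2} \approx 2.8284 i$)
$O{\left(a \right)} = - 5 a^{2}$
$L = 40$ ($L = - 5 \left(2 i \sqrt{2}\right)^{2} = \left(-5\right) \left(-8\right) = 40$)
$K{\left(Q \right)} = 36$ ($K{\left(Q \right)} = -4 + 40 = 36$)
$-388494 - K{\left(-153 \right)} = -388494 - 36 = -388530$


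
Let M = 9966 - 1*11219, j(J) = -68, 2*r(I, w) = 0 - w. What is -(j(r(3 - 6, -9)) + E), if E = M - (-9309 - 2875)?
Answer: -10863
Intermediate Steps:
r(I, w) = -w/2 (r(I, w) = (0 - w)/2 = (-w)/2 = -w/2)
M = -1253 (M = 9966 - 11219 = -1253)
E = 10931 (E = -1253 - (-9309 - 2875) = -1253 - 1*(-12184) = -1253 + 12184 = 10931)
-(j(r(3 - 6, -9)) + E) = -(-68 + 10931) = -1*10863 = -10863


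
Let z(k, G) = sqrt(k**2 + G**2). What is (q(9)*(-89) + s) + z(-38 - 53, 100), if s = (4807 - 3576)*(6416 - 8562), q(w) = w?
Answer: -2642527 + sqrt(18281) ≈ -2.6424e+6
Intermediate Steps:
z(k, G) = sqrt(G**2 + k**2)
s = -2641726 (s = 1231*(-2146) = -2641726)
(q(9)*(-89) + s) + z(-38 - 53, 100) = (9*(-89) - 2641726) + sqrt(100**2 + (-38 - 53)**2) = (-801 - 2641726) + sqrt(10000 + (-91)**2) = -2642527 + sqrt(10000 + 8281) = -2642527 + sqrt(18281)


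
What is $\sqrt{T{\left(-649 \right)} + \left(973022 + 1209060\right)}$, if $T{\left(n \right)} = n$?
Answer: $\sqrt{2181433} \approx 1477.0$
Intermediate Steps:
$\sqrt{T{\left(-649 \right)} + \left(973022 + 1209060\right)} = \sqrt{-649 + \left(973022 + 1209060\right)} = \sqrt{-649 + 2182082} = \sqrt{2181433}$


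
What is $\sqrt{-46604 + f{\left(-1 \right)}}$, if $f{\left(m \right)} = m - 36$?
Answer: $i \sqrt{46641} \approx 215.97 i$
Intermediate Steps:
$f{\left(m \right)} = -36 + m$
$\sqrt{-46604 + f{\left(-1 \right)}} = \sqrt{-46604 - 37} = \sqrt{-46641} = i \sqrt{46641}$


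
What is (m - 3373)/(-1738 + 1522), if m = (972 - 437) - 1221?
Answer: 451/24 ≈ 18.792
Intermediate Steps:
m = -686 (m = 535 - 1221 = -686)
(m - 3373)/(-1738 + 1522) = (-686 - 3373)/(-1738 + 1522) = -4059/(-216) = -4059*(-1/216) = 451/24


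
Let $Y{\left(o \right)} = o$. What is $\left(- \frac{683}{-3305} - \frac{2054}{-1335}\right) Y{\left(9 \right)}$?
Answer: $\frac{924033}{58829} \approx 15.707$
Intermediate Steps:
$\left(- \frac{683}{-3305} - \frac{2054}{-1335}\right) Y{\left(9 \right)} = \left(- \frac{683}{-3305} - \frac{2054}{-1335}\right) 9 = \left(\left(-683\right) \left(- \frac{1}{3305}\right) - - \frac{2054}{1335}\right) 9 = \left(\frac{683}{3305} + \frac{2054}{1335}\right) 9 = \frac{308011}{176487} \cdot 9 = \frac{924033}{58829}$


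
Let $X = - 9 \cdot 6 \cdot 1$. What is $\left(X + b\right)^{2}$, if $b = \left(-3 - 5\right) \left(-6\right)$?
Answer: $36$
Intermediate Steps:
$X = -54$ ($X = \left(-9\right) 6 = -54$)
$b = 48$ ($b = \left(-8\right) \left(-6\right) = 48$)
$\left(X + b\right)^{2} = \left(-54 + 48\right)^{2} = \left(-6\right)^{2} = 36$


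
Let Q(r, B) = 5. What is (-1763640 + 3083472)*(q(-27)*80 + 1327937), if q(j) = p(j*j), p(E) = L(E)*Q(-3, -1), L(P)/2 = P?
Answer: 2522379768984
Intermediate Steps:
L(P) = 2*P
p(E) = 10*E (p(E) = (2*E)*5 = 10*E)
q(j) = 10*j**2 (q(j) = 10*(j*j) = 10*j**2)
(-1763640 + 3083472)*(q(-27)*80 + 1327937) = (-1763640 + 3083472)*((10*(-27)**2)*80 + 1327937) = 1319832*((10*729)*80 + 1327937) = 1319832*(7290*80 + 1327937) = 1319832*(583200 + 1327937) = 1319832*1911137 = 2522379768984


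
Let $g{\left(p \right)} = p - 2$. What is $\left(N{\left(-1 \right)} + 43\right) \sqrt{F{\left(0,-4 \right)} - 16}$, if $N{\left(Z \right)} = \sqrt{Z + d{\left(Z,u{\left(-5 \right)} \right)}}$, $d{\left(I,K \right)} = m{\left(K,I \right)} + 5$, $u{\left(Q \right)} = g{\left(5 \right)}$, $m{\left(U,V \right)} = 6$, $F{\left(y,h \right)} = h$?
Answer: $2 i \sqrt{5} \left(43 + \sqrt{10}\right) \approx 206.44 i$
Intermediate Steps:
$g{\left(p \right)} = -2 + p$
$u{\left(Q \right)} = 3$ ($u{\left(Q \right)} = -2 + 5 = 3$)
$d{\left(I,K \right)} = 11$ ($d{\left(I,K \right)} = 6 + 5 = 11$)
$N{\left(Z \right)} = \sqrt{11 + Z}$ ($N{\left(Z \right)} = \sqrt{Z + 11} = \sqrt{11 + Z}$)
$\left(N{\left(-1 \right)} + 43\right) \sqrt{F{\left(0,-4 \right)} - 16} = \left(\sqrt{11 - 1} + 43\right) \sqrt{-4 - 16} = \left(\sqrt{10} + 43\right) \sqrt{-20} = \left(43 + \sqrt{10}\right) 2 i \sqrt{5} = 2 i \sqrt{5} \left(43 + \sqrt{10}\right)$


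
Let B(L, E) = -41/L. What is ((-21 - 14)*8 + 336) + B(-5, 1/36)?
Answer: 321/5 ≈ 64.200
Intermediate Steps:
((-21 - 14)*8 + 336) + B(-5, 1/36) = ((-21 - 14)*8 + 336) - 41/(-5) = (-35*8 + 336) - 41*(-⅕) = (-280 + 336) + 41/5 = 56 + 41/5 = 321/5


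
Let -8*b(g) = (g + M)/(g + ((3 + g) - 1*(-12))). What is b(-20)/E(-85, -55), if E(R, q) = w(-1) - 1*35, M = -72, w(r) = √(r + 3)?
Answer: 161/12230 + 23*√2/61150 ≈ 0.013696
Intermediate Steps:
w(r) = √(3 + r)
E(R, q) = -35 + √2 (E(R, q) = √(3 - 1) - 1*35 = √2 - 35 = -35 + √2)
b(g) = -(-72 + g)/(8*(15 + 2*g)) (b(g) = -(g - 72)/(8*(g + ((3 + g) - 1*(-12)))) = -(-72 + g)/(8*(g + ((3 + g) + 12))) = -(-72 + g)/(8*(g + (15 + g))) = -(-72 + g)/(8*(15 + 2*g)))
b(-20)/E(-85, -55) = ((72 - 1*(-20))/(8*(15 + 2*(-20))))/(-35 + √2) = ((72 + 20)/(8*(15 - 40)))/(-35 + √2) = ((⅛)*92/(-25))/(-35 + √2) = ((⅛)*(-1/25)*92)/(-35 + √2) = -23/(50*(-35 + √2))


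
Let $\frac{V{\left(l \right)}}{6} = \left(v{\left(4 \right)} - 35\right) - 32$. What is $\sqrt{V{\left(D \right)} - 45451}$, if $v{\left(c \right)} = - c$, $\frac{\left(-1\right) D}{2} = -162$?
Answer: $i \sqrt{45877} \approx 214.19 i$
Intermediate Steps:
$D = 324$ ($D = \left(-2\right) \left(-162\right) = 324$)
$V{\left(l \right)} = -426$ ($V{\left(l \right)} = 6 \left(\left(\left(-1\right) 4 - 35\right) - 32\right) = 6 \left(\left(-4 - 35\right) - 32\right) = 6 \left(-39 - 32\right) = 6 \left(-71\right) = -426$)
$\sqrt{V{\left(D \right)} - 45451} = \sqrt{-426 - 45451} = \sqrt{-45877} = i \sqrt{45877}$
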